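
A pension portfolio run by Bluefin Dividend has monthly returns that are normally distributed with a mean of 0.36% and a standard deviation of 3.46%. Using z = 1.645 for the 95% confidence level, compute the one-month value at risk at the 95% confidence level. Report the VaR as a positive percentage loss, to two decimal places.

5.33

VaR (as % loss) = −(μ − z·σ) = −(0.36% − 1.645 × 3.46%) = −(-5.3317%) = 5.3317%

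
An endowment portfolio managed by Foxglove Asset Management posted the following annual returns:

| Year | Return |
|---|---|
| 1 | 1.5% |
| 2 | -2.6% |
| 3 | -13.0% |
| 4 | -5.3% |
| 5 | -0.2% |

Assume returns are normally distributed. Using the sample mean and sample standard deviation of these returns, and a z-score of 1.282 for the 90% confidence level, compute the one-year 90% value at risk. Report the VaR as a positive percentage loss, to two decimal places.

r̄ = (1.5 − 2.6 − 13 − 5.3 − 0.2) / 5 = -19.60 / 5 = -3.9200%
Sample std dev = √[129.3080 / 4] = 5.6857%
VaR = −(r̄ − z·σ) = −(-3.9200 − 1.282 × 5.6857) = −(-11.2091) = 11.2091%

11.21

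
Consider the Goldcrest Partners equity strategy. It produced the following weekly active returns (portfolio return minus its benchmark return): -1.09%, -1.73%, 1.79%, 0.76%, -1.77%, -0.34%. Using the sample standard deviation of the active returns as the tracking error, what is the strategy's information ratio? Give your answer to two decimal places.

-0.28

μ = (-1.09 − 1.73 + 1.79 + 0.76 − 1.77 − 0.34) / 6 = -0.3967%
Σ(r − μ)² = 10.2671; sample σ = √(10.2671/5) = 1.4330%
IR = μ / tracking error = -0.3967 / 1.4330 = -0.2768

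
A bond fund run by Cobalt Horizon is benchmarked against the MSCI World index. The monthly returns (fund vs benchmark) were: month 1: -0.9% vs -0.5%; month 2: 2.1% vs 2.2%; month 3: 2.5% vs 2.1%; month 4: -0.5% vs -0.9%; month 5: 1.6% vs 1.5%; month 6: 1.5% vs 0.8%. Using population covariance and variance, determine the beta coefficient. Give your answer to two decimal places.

1.02

r̄p = 1.0500%,  r̄m = 0.8667%
Cov = Σ(rp − r̄p)(rm − r̄m) / 6 = 1.4850
Var(rm) = Σ(rm − r̄m)² / 6 = 1.4489
β = Cov / Var = 1.4850 / 1.4489 = 1.0249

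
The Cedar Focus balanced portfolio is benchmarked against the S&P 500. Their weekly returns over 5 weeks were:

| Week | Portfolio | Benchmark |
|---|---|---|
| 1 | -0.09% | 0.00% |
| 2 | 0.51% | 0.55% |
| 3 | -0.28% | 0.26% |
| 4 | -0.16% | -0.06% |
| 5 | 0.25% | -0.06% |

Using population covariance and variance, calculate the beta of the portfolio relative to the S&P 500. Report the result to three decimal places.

0.605

r̄p = 0.0460%,  r̄m = 0.1380%
Cov = Σ(rp − r̄p)(rm − r̄m) / 5 = 0.0341
Var(rm) = Σ(rm − r̄m)² / 5 = 0.0564
β = Cov / Var = 0.0341 / 0.0564 = 0.6046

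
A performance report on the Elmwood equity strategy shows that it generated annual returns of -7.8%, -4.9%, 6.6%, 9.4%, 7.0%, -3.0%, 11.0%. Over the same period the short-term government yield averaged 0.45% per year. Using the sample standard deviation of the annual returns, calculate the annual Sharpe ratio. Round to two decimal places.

0.28

r̄ = (-7.8 − 4.9 + 6.6 + 9.4 + 7 − 3 + 11) / 7 = 2.6143%
Sample std dev = √[347.9286 / 6] = 7.6150%
Sharpe = (r̄ − rf) / σ = (2.6143 − 0.45) / 7.6150 = 2.1643 / 7.6150 = 0.2842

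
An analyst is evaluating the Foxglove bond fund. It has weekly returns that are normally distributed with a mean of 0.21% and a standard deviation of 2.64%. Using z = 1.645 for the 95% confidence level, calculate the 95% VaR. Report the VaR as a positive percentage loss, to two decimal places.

4.13

VaR (as % loss) = −(μ − z·σ) = −(0.21% − 1.645 × 2.64%) = −(-4.1328%) = 4.1328%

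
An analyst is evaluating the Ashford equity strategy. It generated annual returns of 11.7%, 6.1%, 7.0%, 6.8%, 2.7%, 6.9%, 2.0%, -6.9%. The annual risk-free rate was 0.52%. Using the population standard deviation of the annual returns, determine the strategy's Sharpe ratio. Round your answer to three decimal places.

0.782

r̄ = (11.7 + 6.1 + 7 + 6.8 + 2.7 + 6.9 + 2 − 6.9) / 8 = 36.30 / 8 = 4.5375%
Σ(r − r̄)² = (11.7 − 4.5375)² + (6.1 − 4.5375)² + (7 − 4.5375)² + … = 211.1388
σ = √[211.1388 / 8] = 5.1373%
Sharpe = (r̄ − rf) / σ = (4.5375 − 0.52) / 5.1373 = 4.0175 / 5.1373 = 0.7820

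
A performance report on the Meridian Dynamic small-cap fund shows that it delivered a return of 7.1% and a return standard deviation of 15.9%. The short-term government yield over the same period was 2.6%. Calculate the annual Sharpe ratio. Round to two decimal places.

0.28

Sharpe = (Rp − Rf) / σp = (7.1% − 2.6%) / 15.9% = 4.50% / 15.9% = 0.2830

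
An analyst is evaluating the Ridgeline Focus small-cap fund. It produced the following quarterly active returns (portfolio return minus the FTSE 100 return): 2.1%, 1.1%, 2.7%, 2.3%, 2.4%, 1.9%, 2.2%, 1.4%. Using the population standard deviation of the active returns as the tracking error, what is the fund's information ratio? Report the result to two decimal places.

Mean return μ = 16.10 / 8 = 2.0125%
Population σ = √[Σ(r − μ)² / 8] = √[1.9688 / 8] = √0.2461 = 0.4961%
IR = μ / tracking error = 2.0125 / 0.4961 = 4.0566

4.06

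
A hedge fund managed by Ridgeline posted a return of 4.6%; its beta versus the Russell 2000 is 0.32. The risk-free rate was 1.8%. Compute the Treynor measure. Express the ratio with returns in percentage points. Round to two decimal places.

8.75

Treynor = (Rp − Rf) / β = (4.6% − 1.8%) / 0.32 = 2.80 / 0.32 = 8.7500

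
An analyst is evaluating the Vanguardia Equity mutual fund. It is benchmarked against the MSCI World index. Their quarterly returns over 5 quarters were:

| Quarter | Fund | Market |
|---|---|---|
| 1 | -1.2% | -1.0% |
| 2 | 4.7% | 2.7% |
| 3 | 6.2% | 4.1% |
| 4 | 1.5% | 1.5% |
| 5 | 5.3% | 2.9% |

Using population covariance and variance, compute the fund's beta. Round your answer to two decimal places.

r̄p = 3.3000%,  r̄m = 2.0400%
Cov = Σ(rp − r̄p)(rm − r̄m) / 5 = 4.6540
Var(rm) = Σ(rm − r̄m)² / 5 = 2.9904
β = Cov / Var = 4.6540 / 2.9904 = 1.5563

1.56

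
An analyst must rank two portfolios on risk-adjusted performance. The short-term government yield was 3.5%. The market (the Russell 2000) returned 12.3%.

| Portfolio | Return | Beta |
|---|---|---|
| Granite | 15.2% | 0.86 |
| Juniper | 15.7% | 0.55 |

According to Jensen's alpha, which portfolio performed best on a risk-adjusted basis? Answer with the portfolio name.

Juniper

Granite: α = 15.2% − [3.5% + 0.86 × (12.3% − 3.5%)] = 4.132
Juniper: α = 15.7% − [3.5% + 0.55 × (12.3% − 3.5%)] = 7.360
Highest: Juniper (7.360).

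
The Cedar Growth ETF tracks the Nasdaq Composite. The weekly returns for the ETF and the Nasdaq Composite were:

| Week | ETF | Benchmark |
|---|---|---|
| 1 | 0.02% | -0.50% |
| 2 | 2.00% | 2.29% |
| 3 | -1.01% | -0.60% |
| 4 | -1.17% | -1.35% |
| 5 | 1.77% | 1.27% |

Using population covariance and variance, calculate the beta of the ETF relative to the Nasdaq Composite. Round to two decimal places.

r̄p = 0.3220%,  r̄m = 0.2220%
Cov = Σ(rp − r̄p)(rm − r̄m) / 5 = 1.7292
Var(rm) = Σ(rm − r̄m)² / 5 = 1.8086
β = Cov / Var = 1.7292 / 1.8086 = 0.9561

0.96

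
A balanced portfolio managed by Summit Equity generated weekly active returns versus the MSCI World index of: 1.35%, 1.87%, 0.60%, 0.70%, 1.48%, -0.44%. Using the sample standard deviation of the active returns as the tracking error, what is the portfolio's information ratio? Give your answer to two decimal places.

1.12

Mean return μ = 5.560 / 6 = 0.9267%
Sample std dev = √[3.4011 / 5] = 0.8248%
IR = μ / tracking error = 0.9267 / 0.8248 = 1.1235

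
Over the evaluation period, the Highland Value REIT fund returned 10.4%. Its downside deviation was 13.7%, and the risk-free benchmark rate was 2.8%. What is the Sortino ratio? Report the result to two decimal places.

0.55

Sortino = (Rp − Rf) / σd = (10.4% − 2.8%) / 13.7% = 7.60% / 13.7% = 0.5547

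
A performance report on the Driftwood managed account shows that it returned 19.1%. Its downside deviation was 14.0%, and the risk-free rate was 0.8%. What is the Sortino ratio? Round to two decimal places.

1.31

Sortino = (Rp − Rf) / σd = (19.1% − 0.8%) / 14.0% = 18.30% / 14.0% = 1.3071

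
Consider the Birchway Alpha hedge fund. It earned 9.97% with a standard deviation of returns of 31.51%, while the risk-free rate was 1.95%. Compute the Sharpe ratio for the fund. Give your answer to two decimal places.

Sharpe = (Rp − Rf) / σp = (9.97% − 1.95%) / 31.51% = 8.02% / 31.51% = 0.2545

0.25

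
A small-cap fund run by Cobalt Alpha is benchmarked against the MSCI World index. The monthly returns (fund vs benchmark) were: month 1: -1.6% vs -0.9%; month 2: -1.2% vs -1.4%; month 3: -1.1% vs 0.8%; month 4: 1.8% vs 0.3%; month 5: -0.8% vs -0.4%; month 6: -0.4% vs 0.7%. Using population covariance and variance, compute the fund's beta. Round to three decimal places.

0.579

r̄p = -0.5500%,  r̄m = -0.1500%
Cov = Σ(rp − r̄p)(rm − r̄m) / 6 = 0.3875
Var(rm) = Σ(rm − r̄m)² / 6 = 0.6692
β = Cov / Var = 0.3875 / 0.6692 = 0.5790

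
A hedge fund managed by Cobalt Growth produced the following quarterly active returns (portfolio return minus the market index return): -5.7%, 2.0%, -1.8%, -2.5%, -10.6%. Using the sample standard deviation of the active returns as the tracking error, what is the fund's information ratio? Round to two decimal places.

Mean return r̄ = -18.60 / 5 = -3.7200%
Σ(r − r̄)² = (-5.7 − (-3.7200))² + (2 − (-3.7200))² + (-1.8 − (-3.7200))² + … = 89.1480
sample σ = √(89.1480 / 4) = √22.2870 = 4.7209%
IR = r̄ / tracking error = -3.7200 / 4.7209 = -0.7880

-0.79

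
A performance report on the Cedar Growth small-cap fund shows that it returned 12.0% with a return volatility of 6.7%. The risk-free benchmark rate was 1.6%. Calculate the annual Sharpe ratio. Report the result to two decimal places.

1.55

Sharpe = (Rp − Rf) / σp = (12.0% − 1.6%) / 6.7% = 10.40% / 6.7% = 1.5522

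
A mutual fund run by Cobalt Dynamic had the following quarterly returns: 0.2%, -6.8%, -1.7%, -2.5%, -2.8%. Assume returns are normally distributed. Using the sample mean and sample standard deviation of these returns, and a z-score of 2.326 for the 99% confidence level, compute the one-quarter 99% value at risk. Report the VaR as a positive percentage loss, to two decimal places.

μ = (0.2 − 6.8 − 1.7 − 2.5 − 2.8) / 5 = -2.7200%
Σ(r − μ)² = 26.2680; sample σ = √(26.2680/4) = 2.5626%
VaR = −(μ − z·σ) = −(-2.7200 − 2.326 × 2.5626) = −(-8.6806) = 8.6806%

8.68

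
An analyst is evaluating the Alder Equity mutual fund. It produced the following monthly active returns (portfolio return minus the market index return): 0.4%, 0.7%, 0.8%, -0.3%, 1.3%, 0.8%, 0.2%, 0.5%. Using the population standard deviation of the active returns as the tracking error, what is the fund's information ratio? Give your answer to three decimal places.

r̄ = (0.4 + 0.7 + 0.8 − 0.3 + 1.3 + 0.8 + 0.2 + 0.5) / 8 = 0.5500%
Σ(r − r̄)² = (0.4 − 0.5500)² + (0.7 − 0.5500)² + … = 1.5800
population σ = √(1.5800 / 8) = √0.1975 = 0.4444%
IR = r̄ / tracking error = 0.5500 / 0.4444 = 1.2376

1.238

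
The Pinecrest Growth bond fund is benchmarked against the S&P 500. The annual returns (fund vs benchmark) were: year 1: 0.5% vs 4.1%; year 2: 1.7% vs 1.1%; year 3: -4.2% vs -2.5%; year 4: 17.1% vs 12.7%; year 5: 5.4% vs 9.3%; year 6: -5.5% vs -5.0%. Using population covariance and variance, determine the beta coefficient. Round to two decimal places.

r̄p = 2.5000%,  r̄m = 3.2833%
Cov = Σ(rp − r̄p)(rm − r̄m) / 6 = 43.3433
Var(rm) = Σ(rm − r̄m)² / 6 = 38.7281
β = Cov / Var = 43.3433 / 38.7281 = 1.1192

1.12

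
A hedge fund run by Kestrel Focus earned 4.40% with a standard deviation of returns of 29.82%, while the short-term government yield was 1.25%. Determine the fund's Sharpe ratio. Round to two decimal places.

0.11

Sharpe = (Rp − Rf) / σp = (4.40% − 1.25%) / 29.82% = 3.15% / 29.82% = 0.1056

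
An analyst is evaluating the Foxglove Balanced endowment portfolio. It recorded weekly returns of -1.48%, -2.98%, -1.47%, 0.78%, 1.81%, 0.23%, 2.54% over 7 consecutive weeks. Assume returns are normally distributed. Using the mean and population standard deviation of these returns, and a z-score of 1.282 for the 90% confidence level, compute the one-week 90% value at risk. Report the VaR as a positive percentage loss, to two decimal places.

μ = (-1.48 − 2.98 − 1.47 + 0.78 + 1.81 + 0.23 + 2.54) / 7 = -0.0814%
Population σ = √[Σ(r − μ)² / 7] = √[23.5743 / 7] = √3.3678 = 1.8352%
VaR = −(μ − z·σ) = −(-0.0814 − 1.282 × 1.8352) = −(-2.4341) = 2.4341%

2.43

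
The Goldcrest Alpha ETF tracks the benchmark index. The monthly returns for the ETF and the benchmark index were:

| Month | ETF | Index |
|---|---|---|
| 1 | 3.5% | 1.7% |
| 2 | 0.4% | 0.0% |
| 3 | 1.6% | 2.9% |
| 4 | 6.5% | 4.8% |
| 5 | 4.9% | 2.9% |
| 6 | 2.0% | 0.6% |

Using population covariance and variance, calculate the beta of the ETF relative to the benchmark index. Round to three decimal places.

r̄p = 3.1500%,  r̄m = 2.1500%
Cov = Σ(rp − r̄p)(rm − r̄m) / 6 = 2.7608
Var(rm) = Σ(rm − r̄m)² / 6 = 2.5625
β = Cov / Var = 2.7608 / 2.5625 = 1.0774

1.077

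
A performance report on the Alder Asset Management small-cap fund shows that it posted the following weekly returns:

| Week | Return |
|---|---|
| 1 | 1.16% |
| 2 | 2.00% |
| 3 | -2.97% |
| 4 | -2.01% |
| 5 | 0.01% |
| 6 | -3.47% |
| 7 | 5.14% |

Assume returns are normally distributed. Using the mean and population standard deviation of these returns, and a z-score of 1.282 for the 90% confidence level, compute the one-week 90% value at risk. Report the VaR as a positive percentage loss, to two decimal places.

Mean return r̄ = -0.140 / 7 = -0.0200%
Σ(r − r̄)² = 56.6644; population σ = √(56.6644/7) = 2.8452%
VaR = −(r̄ − z·σ) = −(-0.0200 − 1.282 × 2.8452) = −(-3.6675) = 3.6675%

3.67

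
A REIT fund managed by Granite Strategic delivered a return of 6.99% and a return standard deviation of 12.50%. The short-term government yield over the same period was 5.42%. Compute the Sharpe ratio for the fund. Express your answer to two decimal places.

0.13

Sharpe = (Rp − Rf) / σp = (6.99% − 5.42%) / 12.50% = 1.57% / 12.50% = 0.1256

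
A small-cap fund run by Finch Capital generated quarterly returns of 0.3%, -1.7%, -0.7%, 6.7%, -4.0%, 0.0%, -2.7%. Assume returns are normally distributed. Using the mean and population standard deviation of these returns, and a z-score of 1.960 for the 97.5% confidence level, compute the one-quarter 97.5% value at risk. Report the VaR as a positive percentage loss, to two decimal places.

Mean return r̄ = -2.10 / 7 = -0.3000%
Σ(r − r̄)² = (0.3 − (-0.3000))² + (-1.7 − (-0.3000))² + (-0.7 − (-0.3000))² + … = 71.0200
σ = √[71.0200 / 7] = 3.1852%
VaR = −(r̄ − z·σ) = −(-0.3000 − 1.960 × 3.1852) = −(-6.5430) = 6.5430%

6.54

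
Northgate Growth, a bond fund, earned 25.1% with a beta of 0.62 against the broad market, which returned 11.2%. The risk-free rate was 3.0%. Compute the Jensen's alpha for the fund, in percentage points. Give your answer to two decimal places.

17.02

CAPM expected return = Rf + β(Rm − Rf) = 3.0% + 0.62 × (11.2% − 3.0%) = 3 + 0.62 × 8.20 = 8.0840%
Jensen's α = Rp − E[R] = 25.1% − 8.0840% = 17.0160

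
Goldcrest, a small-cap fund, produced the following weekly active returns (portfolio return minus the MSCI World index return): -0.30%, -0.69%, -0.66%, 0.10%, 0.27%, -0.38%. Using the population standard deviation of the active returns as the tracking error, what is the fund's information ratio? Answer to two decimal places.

μ = (-0.3 − 0.69 − 0.66 + 0.1 + 0.27 − 0.38) / 6 = -0.2767%
Σ(r − μ)² = 0.7697; population σ = √(0.7697/6) = 0.3582%
IR = μ / tracking error = -0.2767 / 0.3582 = -0.7725

-0.77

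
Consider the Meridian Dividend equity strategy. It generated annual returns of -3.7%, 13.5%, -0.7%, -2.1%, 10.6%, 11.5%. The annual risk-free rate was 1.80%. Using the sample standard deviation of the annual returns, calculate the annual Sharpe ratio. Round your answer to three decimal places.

Mean return μ = 29.10 / 6 = 4.8500%
Σ(r − μ)² = 304.3150; sample σ = √(304.3150/5) = 7.8015%
Sharpe = (μ − rf) / σ = (4.8500 − 1.8) / 7.8015 = 3.0500 / 7.8015 = 0.3910

0.391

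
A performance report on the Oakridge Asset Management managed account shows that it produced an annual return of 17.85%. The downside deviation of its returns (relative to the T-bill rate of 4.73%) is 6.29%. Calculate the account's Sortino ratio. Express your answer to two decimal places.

Sortino = (Rp − Rf) / σd = (17.85% − 4.73%) / 6.29% = 13.12% / 6.29% = 2.0859

2.09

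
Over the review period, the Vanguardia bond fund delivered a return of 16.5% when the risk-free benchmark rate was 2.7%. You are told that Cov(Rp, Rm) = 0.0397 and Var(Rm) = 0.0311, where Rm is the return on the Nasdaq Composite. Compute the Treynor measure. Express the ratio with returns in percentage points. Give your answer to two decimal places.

10.81

β = Cov / Var = 0.0397 / 0.0311 = 1.2765
Treynor = (Rp − Rf) / β = (16.5% − 2.7%) / 1.2765 = 13.80 / 1.2765 = 10.8108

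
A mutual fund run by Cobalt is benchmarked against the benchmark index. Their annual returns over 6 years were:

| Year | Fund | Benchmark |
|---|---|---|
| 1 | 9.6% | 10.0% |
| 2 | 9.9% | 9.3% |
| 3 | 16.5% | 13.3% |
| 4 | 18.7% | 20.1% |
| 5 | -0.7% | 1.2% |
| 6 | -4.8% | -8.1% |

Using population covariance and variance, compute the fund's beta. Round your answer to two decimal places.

r̄p = 8.2000%,  r̄m = 7.6333%
Cov = Σ(rp − r̄p)(rm − r̄m) / 6 = 74.3117
Var(rm) = Σ(rm − r̄m)² / 6 = 80.8056
β = Cov / Var = 74.3117 / 80.8056 = 0.9196

0.92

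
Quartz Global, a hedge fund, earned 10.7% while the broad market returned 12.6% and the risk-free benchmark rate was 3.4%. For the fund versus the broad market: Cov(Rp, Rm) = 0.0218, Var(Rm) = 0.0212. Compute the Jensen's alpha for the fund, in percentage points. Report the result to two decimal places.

-2.16

β = Cov / Var = 0.0218 / 0.0212 = 1.0283
E[R] = Rf + β(Rm − Rf) = 3.4% + 1.0283 × (12.6% − 3.4%) = 12.8604%
α = Rp − E[R] = 10.7% − 12.8604% = -2.1604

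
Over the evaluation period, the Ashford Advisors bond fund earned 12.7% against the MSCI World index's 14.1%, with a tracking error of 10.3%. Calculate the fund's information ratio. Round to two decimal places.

-0.14

IR = (Rp − Rb) / TE = (12.7% − 14.1%) / 10.3% = -1.40% / 10.3% = -0.1359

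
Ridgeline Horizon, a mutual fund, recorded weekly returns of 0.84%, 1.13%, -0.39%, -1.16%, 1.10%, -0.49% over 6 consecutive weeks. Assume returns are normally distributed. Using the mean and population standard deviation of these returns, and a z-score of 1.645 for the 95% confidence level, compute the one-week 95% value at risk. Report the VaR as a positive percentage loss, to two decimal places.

Mean return μ = 1.030 / 6 = 0.1717%
Population σ = √[Σ(r − μ)² / 6] = √[4.7535 / 6] = √0.7923 = 0.8901%
VaR = −(μ − z·σ) = −(0.1717 − 1.645 × 0.8901) = −(-1.2925) = 1.2925%

1.29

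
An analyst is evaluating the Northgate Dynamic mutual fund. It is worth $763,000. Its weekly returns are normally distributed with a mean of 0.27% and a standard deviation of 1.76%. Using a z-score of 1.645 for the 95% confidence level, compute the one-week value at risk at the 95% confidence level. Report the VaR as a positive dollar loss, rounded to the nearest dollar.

$20,030

Return at the 95% tail: μ − z·σ = 0.27% − 1.645 × 1.76% = 0.27 − 2.8952 = -2.6252%
VaR = −(-2.6252%) × $763,000 = 2.6252% × $763,000 = $20,030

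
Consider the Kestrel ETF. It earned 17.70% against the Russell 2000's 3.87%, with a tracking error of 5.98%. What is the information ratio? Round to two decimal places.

IR = (Rp − Rb) / TE = (17.70% − 3.87%) / 5.98% = 13.83% / 5.98% = 2.3127

2.31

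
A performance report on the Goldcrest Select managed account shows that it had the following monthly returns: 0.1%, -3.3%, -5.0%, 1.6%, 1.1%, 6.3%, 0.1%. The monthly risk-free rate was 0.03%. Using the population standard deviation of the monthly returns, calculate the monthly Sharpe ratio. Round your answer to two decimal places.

r̄ = (0.1 − 3.3 − 5 + 1.6 + 1.1 + 6.3 + 0.1) / 7 = 0.90 / 7 = 0.1286%
Population std dev = √[79.2543 / 7] = 3.3648%
Sharpe = (r̄ − rf) / σ = (0.1286 − 0.03) / 3.3648 = 0.0986 / 3.3648 = 0.0293

0.03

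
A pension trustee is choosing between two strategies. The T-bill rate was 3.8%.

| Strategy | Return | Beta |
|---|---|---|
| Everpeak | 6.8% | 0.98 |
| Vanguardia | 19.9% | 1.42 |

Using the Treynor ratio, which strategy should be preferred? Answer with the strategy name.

Vanguardia

Everpeak: Treynor = (6.8% − 3.8%) / 0.98 = 3.061
Vanguardia: Treynor = (19.9% − 3.8%) / 1.42 = 11.338
Highest: Vanguardia (11.338).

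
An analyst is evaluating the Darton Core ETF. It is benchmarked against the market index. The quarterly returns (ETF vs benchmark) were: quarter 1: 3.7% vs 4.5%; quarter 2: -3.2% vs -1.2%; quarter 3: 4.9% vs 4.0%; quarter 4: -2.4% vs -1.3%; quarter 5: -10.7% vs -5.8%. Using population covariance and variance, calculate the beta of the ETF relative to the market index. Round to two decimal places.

1.45

r̄p = -1.5400%,  r̄m = 0.0400%
Cov = Σ(rp − r̄p)(rm − r̄m) / 5 = 21.1156
Var(rm) = Σ(rm − r̄m)² / 5 = 14.6024
β = Cov / Var = 21.1156 / 14.6024 = 1.4460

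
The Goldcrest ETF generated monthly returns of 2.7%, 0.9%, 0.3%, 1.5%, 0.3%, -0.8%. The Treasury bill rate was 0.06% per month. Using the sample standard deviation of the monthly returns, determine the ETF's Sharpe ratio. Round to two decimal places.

0.63

r̄ = (2.7 + 0.9 + 0.3 + 1.5 + 0.3 − 0.8) / 6 = 4.90 / 6 = 0.8167%
Σ(r − r̄)² = (2.7 − 0.8167)² + (0.9 − 0.8167)² + (0.3 − 0.8167)² + … = 7.1683
sample σ = √(7.1683 / 5) = √1.4337 = 1.1974%
Sharpe = (r̄ − rf) / σ = (0.8167 − 0.06) / 1.1974 = 0.7567 / 1.1974 = 0.6320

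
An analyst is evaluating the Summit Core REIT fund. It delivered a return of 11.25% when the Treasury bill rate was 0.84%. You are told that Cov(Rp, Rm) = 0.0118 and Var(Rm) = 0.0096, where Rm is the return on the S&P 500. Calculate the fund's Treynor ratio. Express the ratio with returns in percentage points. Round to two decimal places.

β = Cov / Var = 0.0118 / 0.0096 = 1.2292
Treynor = (Rp − Rf) / β = (11.25% − 0.84%) / 1.2292 = 10.41 / 1.2292 = 8.4689

8.47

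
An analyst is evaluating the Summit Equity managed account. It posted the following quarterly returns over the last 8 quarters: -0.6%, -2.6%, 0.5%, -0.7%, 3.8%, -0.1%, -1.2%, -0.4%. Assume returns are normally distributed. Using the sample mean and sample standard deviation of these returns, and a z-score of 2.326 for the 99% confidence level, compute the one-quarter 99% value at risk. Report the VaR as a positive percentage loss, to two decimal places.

4.44

r̄ = (-0.6 − 2.6 + 0.5 − 0.7 + 3.8 − 0.1 − 1.2 − 0.4) / 8 = -0.1625%
Σ(r − r̄)² = (-0.6 − (-0.1625))² + (-2.6 − (-0.1625))² + (0.5 − (-0.1625))² + … = 23.6988
σ = √[23.6988 / 7] = 1.8400%
VaR = −(r̄ − z·σ) = −(-0.1625 − 2.326 × 1.8400) = −(-4.4423) = 4.4423%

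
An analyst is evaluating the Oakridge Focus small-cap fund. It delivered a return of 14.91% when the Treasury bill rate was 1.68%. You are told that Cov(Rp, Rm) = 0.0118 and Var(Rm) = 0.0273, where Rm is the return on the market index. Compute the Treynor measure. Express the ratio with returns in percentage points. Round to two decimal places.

30.61

β = Cov / Var = 0.0118 / 0.0273 = 0.4322
Treynor = (Rp − Rf) / β = (14.91% − 1.68%) / 0.4322 = 13.23 / 0.4322 = 30.6108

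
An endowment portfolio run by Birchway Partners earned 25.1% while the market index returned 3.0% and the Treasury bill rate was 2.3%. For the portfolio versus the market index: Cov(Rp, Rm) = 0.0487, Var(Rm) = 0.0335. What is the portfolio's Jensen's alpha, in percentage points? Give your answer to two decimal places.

21.78

β = Cov / Var = 0.0487 / 0.0335 = 1.4537
E[R] = Rf + β(Rm − Rf) = 2.3% + 1.4537 × (3.0% − 2.3%) = 3.3176%
α = Rp − E[R] = 25.1% − 3.3176% = 21.7824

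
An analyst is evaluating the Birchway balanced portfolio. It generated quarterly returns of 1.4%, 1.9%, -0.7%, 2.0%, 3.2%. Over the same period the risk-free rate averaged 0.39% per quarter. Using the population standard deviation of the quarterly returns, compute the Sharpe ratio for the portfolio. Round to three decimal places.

r̄ = (1.4 + 1.9 − 0.7 + 2 + 3.2) / 5 = 1.5600%
Population std dev = √[8.1320 / 5] = 1.2753%
Sharpe = (r̄ − rf) / σ = (1.5600 − 0.39) / 1.2753 = 1.1700 / 1.2753 = 0.9174

0.917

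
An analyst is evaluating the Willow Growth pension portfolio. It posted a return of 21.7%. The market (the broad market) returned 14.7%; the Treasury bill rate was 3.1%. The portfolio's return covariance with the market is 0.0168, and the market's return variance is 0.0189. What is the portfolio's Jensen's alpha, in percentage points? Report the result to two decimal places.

8.29

β = Cov / Var = 0.0168 / 0.0189 = 0.8889
E[R] = Rf + β(Rm − Rf) = 3.1% + 0.8889 × (14.7% − 3.1%) = 13.4112%
α = Rp − E[R] = 21.7% − 13.4112% = 8.2888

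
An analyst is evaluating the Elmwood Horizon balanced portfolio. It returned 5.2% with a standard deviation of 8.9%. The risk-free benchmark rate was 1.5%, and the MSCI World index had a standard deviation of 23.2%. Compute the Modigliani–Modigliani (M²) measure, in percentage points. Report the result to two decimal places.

Sharpe = (Rp − Rf) / σp = (5.2% − 1.5%) / 8.9% = 0.4157
M² = Rf + Sharpe × σm = 1.5% + 0.4157 × 23.2% = 11.1442%

11.14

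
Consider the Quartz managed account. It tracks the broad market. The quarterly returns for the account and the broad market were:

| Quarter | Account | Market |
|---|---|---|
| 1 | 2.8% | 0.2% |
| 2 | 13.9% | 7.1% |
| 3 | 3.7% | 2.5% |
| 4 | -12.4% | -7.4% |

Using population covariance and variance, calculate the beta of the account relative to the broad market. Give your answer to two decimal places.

1.78

r̄p = 2.0000%,  r̄m = 0.6000%
Cov = Σ(rp − r̄p)(rm − r̄m) / 4 = 48.8650
Var(rm) = Σ(rm − r̄m)² / 4 = 27.5050
β = Cov / Var = 48.8650 / 27.5050 = 1.7766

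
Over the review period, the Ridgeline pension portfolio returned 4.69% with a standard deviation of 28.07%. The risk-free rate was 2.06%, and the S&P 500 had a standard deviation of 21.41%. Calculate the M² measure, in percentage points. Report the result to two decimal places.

Sharpe = (Rp − Rf) / σp = (4.69% − 2.06%) / 28.07% = 0.0937
M² = Rf + Sharpe × σm = 2.06% + 0.0937 × 21.41% = 4.0661%

4.07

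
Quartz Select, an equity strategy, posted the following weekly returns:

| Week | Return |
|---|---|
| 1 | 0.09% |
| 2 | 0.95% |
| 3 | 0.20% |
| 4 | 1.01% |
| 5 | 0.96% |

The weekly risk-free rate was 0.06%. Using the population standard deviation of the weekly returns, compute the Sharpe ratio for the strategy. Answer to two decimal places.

1.43

Mean return r̄ = 3.210 / 5 = 0.6420%
Population std dev = √[0.8315 / 5] = 0.4078%
Sharpe = (r̄ − rf) / σ = (0.6420 − 0.06) / 0.4078 = 0.5820 / 0.4078 = 1.4272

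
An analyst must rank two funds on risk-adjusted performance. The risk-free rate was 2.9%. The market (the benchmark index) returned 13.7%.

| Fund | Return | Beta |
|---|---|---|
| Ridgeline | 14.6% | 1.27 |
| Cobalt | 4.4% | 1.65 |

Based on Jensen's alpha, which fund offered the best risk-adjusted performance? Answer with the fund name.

Ridgeline: α = 14.6% − [2.9% + 1.27 × (13.7% − 2.9%)] = -2.016
Cobalt: α = 4.4% − [2.9% + 1.65 × (13.7% − 2.9%)] = -16.320
Highest: Ridgeline (-2.016).

Ridgeline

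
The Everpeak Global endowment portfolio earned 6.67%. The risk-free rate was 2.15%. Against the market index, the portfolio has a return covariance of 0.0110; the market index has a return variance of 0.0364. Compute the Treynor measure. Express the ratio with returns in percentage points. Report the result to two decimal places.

β = Cov / Var = 0.0110 / 0.0364 = 0.3022
Treynor = (Rp − Rf) / β = (6.67% − 2.15%) / 0.3022 = 4.52 / 0.3022 = 14.9570

14.96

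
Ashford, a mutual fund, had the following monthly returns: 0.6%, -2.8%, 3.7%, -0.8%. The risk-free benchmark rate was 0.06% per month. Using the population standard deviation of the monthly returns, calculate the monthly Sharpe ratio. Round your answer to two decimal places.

0.05

Mean return r̄ = 0.70 / 4 = 0.1750%
Population std dev = √[22.4075 / 4] = 2.3668%
Sharpe = (r̄ − rf) / σ = (0.1750 − 0.06) / 2.3668 = 0.1150 / 2.3668 = 0.0486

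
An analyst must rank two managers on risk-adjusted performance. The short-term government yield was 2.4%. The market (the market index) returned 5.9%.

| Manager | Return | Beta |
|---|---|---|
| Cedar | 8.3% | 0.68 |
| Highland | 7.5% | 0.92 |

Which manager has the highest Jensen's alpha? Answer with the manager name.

Cedar: α = 8.3% − [2.4% + 0.68 × (5.9% − 2.4%)] = 3.520
Highland: α = 7.5% − [2.4% + 0.92 × (5.9% − 2.4%)] = 1.880
Highest: Cedar (3.520).

Cedar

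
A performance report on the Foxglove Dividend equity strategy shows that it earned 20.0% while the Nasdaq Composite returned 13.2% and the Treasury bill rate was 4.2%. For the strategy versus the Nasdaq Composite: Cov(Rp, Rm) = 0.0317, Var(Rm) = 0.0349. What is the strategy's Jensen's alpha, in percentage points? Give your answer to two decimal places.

7.63

β = Cov / Var = 0.0317 / 0.0349 = 0.9083
E[R] = Rf + β(Rm − Rf) = 4.2% + 0.9083 × (13.2% − 4.2%) = 12.3747%
α = Rp − E[R] = 20.0% − 12.3747% = 7.6253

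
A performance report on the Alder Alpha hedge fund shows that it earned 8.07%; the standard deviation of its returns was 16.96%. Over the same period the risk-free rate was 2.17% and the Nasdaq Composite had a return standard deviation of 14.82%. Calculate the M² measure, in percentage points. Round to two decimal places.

Sharpe = (Rp − Rf) / σp = (8.07% − 2.17%) / 16.96% = 0.3479
M² = Rf + Sharpe × σm = 2.17% + 0.3479 × 14.82% = 7.3259%

7.33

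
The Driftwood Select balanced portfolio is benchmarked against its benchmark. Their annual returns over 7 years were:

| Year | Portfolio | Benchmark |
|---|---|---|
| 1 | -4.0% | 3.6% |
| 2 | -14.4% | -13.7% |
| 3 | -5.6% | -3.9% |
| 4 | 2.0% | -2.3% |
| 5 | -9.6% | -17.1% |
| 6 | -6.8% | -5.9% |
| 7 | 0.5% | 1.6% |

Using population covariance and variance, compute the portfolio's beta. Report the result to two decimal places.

0.58

r̄p = -5.4143%,  r̄m = -5.3857%
Cov = Σ(rp − r̄p)(rm − r̄m) / 7 = 28.7259
Var(rm) = Σ(rm − r̄m)² / 7 = 49.6984
β = Cov / Var = 28.7259 / 49.6984 = 0.5780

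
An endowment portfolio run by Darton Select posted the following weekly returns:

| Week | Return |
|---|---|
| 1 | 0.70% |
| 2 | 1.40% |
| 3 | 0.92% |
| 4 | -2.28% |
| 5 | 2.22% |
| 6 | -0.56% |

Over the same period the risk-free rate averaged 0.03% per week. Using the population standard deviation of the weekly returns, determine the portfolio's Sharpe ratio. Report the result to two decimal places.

0.25

Mean return r̄ = 2.400 / 6 = 0.4000%
Σ(r − r̄)² = 12.7768; population σ = √(12.7768/6) = 1.4593%
Sharpe = (r̄ − rf) / σ = (0.4000 − 0.03) / 1.4593 = 0.3700 / 1.4593 = 0.2535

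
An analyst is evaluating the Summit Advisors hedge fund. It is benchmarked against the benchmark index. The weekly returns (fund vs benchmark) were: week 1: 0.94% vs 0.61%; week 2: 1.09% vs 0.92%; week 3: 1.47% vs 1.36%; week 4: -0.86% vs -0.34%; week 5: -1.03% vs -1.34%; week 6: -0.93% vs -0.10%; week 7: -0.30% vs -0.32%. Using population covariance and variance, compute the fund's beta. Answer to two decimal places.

1.08

r̄p = 0.0543%,  r̄m = 0.1129%
Cov = Σ(rp − r̄p)(rm − r̄m) / 7 = 0.7706
Var(rm) = Σ(rm − r̄m)² / 7 = 0.7146
β = Cov / Var = 0.7706 / 0.7146 = 1.0784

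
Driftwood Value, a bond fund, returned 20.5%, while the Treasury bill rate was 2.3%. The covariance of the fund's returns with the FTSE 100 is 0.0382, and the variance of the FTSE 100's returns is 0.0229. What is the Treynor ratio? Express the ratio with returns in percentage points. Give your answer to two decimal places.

β = Cov / Var = 0.0382 / 0.0229 = 1.6681
Treynor = (Rp − Rf) / β = (20.5% − 2.3%) / 1.6681 = 18.20 / 1.6681 = 10.9106

10.91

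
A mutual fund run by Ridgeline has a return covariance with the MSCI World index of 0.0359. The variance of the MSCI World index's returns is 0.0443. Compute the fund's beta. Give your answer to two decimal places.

β = Cov(Rp, Rm) / Var(Rm) = 0.0359 / 0.0443 = 0.8104

0.81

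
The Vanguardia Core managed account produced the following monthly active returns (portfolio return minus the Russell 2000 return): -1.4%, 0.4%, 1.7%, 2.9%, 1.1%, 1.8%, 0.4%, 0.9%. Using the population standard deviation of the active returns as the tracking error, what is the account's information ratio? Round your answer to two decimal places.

0.82

r̄ = (-1.4 + 0.4 + 1.7 + 2.9 + 1.1 + 1.8 + 0.4 + 0.9) / 8 = 0.9750%
Σ(r − r̄)² = (-1.4 − 0.9750)² + (0.4 − 0.9750)² + (1.7 − 0.9750)² + … = 11.2350
population σ = √(11.2350 / 8) = √1.4044 = 1.1851%
IR = r̄ / tracking error = 0.9750 / 1.1851 = 0.8227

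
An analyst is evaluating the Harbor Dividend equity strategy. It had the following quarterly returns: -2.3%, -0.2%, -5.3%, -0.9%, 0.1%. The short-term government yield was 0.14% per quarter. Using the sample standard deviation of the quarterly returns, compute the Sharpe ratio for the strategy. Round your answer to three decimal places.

r̄ = (-2.3 − 0.2 − 5.3 − 0.9 + 0.1) / 5 = -8.60 / 5 = -1.7200%
Σ(r − r̄)² = 19.4480; sample σ = √(19.4480/4) = 2.2050%
Sharpe = (r̄ − rf) / σ = (-1.7200 − 0.14) / 2.2050 = -1.8600 / 2.2050 = -0.8435

-0.844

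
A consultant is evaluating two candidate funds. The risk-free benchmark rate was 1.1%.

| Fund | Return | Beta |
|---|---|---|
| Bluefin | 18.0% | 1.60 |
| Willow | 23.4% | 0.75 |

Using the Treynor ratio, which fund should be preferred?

Bluefin: Treynor = (18.0% − 1.1%) / 1.60 = 10.563
Willow: Treynor = (23.4% − 1.1%) / 0.75 = 29.733
Highest: Willow (29.733).

Willow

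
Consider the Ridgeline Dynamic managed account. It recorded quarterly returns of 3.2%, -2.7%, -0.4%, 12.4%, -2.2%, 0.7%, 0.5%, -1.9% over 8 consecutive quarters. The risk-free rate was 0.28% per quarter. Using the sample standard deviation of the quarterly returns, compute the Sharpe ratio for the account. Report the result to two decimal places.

0.19

Mean return μ = 9.60 / 8 = 1.2000%
Σ(r − μ)² = (3.2 − 1.2000)² + (-2.7 − 1.2000)² + (-0.4 − 1.2000)² + … = 169.1200
σ = √[169.1200 / 7] = 4.9153%
Sharpe = (μ − rf) / σ = (1.2000 − 0.28) / 4.9153 = 0.9200 / 4.9153 = 0.1872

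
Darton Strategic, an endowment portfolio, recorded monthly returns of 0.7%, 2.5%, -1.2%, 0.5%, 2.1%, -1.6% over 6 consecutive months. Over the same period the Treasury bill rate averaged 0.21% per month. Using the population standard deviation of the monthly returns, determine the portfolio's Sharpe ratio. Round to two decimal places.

0.19

Mean return r̄ = 3.00 / 6 = 0.5000%
Σ(r − r̄)² = 13.9000; population σ = √(13.9000/6) = 1.5221%
Sharpe = (r̄ − rf) / σ = (0.5000 − 0.21) / 1.5221 = 0.2900 / 1.5221 = 0.1905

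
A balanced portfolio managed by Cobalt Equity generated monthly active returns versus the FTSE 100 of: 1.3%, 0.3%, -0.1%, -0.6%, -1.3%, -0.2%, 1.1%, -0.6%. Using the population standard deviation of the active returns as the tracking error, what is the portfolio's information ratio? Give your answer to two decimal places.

-0.02

Mean return r̄ = -0.10 / 8 = -0.0125%
Σ(r − r̄)² = (1.3 − (-0.0125))² + (0.3 − (-0.0125))² + (-0.1 − (-0.0125))² + … = 5.4488
population σ = √(5.4488 / 8) = √0.6811 = 0.8253%
IR = r̄ / tracking error = -0.0125 / 0.8253 = -0.0151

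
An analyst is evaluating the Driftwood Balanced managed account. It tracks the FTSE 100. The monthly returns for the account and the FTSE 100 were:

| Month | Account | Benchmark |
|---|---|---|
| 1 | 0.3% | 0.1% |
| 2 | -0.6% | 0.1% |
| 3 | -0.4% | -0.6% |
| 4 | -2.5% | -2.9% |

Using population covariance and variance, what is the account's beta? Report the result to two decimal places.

r̄p = -0.8000%,  r̄m = -0.8250%
Cov = Σ(rp − r̄p)(rm − r̄m) / 4 = 1.2050
Var(rm) = Σ(rm − r̄m)² / 4 = 1.5169
β = Cov / Var = 1.2050 / 1.5169 = 0.7944

0.79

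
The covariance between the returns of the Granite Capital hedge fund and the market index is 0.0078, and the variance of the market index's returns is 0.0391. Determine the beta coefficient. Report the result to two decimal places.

β = Cov(Rp, Rm) / Var(Rm) = 0.0078 / 0.0391 = 0.1995

0.20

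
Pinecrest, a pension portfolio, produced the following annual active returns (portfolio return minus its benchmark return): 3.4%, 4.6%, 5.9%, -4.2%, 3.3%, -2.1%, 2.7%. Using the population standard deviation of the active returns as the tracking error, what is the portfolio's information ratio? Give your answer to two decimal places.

0.57

μ = (3.4 + 4.6 + 5.9 − 4.2 + 3.3 − 2.1 + 2.7) / 7 = 13.60 / 7 = 1.9429%
Σ(r − μ)² = (3.4 − 1.9429)² + (4.6 − 1.9429)² + … = 81.3371
σ = √[81.3371 / 7] = 3.4088%
IR = μ / tracking error = 1.9429 / 3.4088 = 0.5700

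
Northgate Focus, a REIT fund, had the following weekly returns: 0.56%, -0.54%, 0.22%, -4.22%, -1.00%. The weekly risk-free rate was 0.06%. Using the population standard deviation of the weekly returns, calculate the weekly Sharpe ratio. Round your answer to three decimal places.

r̄ = (0.56 − 0.54 + 0.22 − 4.22 − 1) / 5 = -0.9960%
Σ(r − r̄)² = 14.5019; population σ = √(14.5019/5) = 1.7031%
Sharpe = (r̄ − rf) / σ = (-0.9960 − 0.06) / 1.7031 = -1.0560 / 1.7031 = -0.6200

-0.620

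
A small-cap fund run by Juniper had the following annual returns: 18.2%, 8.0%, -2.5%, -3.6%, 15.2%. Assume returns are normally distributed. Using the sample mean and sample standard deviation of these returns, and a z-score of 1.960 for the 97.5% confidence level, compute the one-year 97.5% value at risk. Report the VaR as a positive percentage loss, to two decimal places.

Mean return μ = 35.30 / 5 = 7.0600%
Sample std dev = √[396.2720 / 4] = 9.9533%
VaR = −(μ − z·σ) = −(7.0600 − 1.960 × 9.9533) = −(-12.4485) = 12.4485%

12.45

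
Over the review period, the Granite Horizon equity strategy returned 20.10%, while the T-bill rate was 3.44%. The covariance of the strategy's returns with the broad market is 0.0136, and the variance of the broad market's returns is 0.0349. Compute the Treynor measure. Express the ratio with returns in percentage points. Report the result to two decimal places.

β = Cov / Var = 0.0136 / 0.0349 = 0.3897
Treynor = (Rp − Rf) / β = (20.10% − 3.44%) / 0.3897 = 16.66 / 0.3897 = 42.7508

42.75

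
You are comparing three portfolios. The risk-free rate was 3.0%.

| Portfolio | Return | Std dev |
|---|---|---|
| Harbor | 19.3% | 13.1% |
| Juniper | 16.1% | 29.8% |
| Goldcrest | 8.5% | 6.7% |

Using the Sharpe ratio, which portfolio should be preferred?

Harbor: Sharpe ratio = (19.3% − 3.0%) / 13.1% = 1.244
Juniper: Sharpe ratio = (16.1% − 3.0%) / 29.8% = 0.440
Goldcrest: Sharpe ratio = (8.5% − 3.0%) / 6.7% = 0.821
Highest: Harbor (1.244).

Harbor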